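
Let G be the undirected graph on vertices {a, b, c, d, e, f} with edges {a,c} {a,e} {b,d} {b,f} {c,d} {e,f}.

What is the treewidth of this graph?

2

A width-2 tree decomposition is:
Bags: B1 = {b, e, f}  B2 = {a, b, e}  B3 = {a, b, c}  B4 = {b, c, d}
Tree: B1–B2, B2–B3, B3–B4
The largest bag has 3 vertices, giving width 2; this decomposition certifies tw(G) ≤ 2. Since b–f–e–a–c–d–b is a cycle in G, G is not acyclic. Forests are exactly the graphs of treewidth ≤ 1, so tw(G) ≥ 2. The upper and lower bounds meet at 2, so that is the treewidth.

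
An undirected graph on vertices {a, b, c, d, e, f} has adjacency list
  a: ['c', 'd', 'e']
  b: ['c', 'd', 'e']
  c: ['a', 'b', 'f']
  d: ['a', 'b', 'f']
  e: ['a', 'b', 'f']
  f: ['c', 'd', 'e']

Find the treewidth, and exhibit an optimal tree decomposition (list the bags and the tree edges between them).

Treewidth 3.
One optimal decomposition is:
Bags: B1 = {a, b, e, f}  B2 = {a, b, c, f}  B3 = {a, b, d, f}
Tree: B1–B2, B2–B3

The largest bag has 4 vertices, giving width 3; this decomposition certifies tw(G) ≤ 3. For the lower bound: the 4 vertex sets {e,f}, {b,c}, {a}, {d} are disjoint, each induces a connected subgraph, and every pair is joined by at least one edge of G. Contracting each set to a single vertex therefore yields K_{4} as a minor, and since treewidth is minor-monotone, tw(G) ≥ tw(K_{4}) = 3. Combining the bounds, tw(G) = 3.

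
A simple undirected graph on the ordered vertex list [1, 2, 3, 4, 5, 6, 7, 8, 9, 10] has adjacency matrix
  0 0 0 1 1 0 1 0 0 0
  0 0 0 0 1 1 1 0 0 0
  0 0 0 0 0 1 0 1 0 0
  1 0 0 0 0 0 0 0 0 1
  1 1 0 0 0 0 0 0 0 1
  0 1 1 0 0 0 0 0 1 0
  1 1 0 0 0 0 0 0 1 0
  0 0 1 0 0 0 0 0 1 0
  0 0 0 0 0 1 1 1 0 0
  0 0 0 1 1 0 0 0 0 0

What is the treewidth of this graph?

2

A width-2 tree decomposition is:
Bags: B1 = {3, 8, 9}  B2 = {3, 6, 9}  B3 = {6, 7, 9}  B4 = {2, 6, 7}  B5 = {1, 2, 7}  B6 = {1, 2, 5}  B7 = {1, 4, 5}  B8 = {4, 5, 10}
Tree: B1–B2, B2–B3, B3–B4, B4–B5, B5–B6, B6–B7, B7–B8
Every bag has size at most 3, so the width is 3 − 1 = 2 and tw(G) ≤ 2. The edges 8–3–6–9–8 form a cycle, so G is not a tree and its treewidth is at least 2. Therefore the treewidth is 2.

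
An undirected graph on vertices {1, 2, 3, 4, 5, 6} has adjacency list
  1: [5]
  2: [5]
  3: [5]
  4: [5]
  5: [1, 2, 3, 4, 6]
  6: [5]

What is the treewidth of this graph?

1

A width-1 tree decomposition is:
Bags: B1 = {5, 6}  B2 = {2, 5}  B3 = {1, 5}  B4 = {3, 5}  B5 = {4, 5}
Tree: B1–B2, B2–B3, B3–B4, B1–B5
Each bag holds 2 vertices, so the decomposition has width 1, which upper-bounds the treewidth. Since G has at least one edge (e.g. 6–5), it is not an edgeless graph, so tw(G) ≥ 1. Therefore the treewidth is 1.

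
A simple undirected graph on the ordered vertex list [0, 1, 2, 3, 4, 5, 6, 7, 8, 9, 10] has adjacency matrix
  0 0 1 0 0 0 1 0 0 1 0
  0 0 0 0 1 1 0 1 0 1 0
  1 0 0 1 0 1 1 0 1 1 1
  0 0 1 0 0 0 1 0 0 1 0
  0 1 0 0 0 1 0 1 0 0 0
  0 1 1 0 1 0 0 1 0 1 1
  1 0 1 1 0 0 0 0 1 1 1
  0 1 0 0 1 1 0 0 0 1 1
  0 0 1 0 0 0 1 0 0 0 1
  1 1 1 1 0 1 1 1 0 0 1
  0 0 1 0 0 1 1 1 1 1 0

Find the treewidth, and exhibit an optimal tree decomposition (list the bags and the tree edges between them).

Each bag holds 4 vertices, so the decomposition has width 3, which upper-bounds the treewidth. Conversely, {2, 6, 8, 10} is a clique of size 4, and the vertices of any clique must share a bag in every tree decomposition; so some bag has ≥ 4 vertices and tw(G) ≥ 3. Hence tw(G) = 3 exactly.

Treewidth 3.
One such decomposition:
Bags: B1 = {5, 7, 9, 10}  B2 = {2, 5, 9, 10}  B3 = {1, 5, 7, 9}  B4 = {2, 6, 9, 10}  B5 = {2, 3, 6, 9}  B6 = {0, 2, 6, 9}  B7 = {1, 4, 5, 7}  B8 = {2, 6, 8, 10}
Tree: B1–B2, B1–B3, B2–B4, B4–B5, B5–B6, B3–B7, B4–B8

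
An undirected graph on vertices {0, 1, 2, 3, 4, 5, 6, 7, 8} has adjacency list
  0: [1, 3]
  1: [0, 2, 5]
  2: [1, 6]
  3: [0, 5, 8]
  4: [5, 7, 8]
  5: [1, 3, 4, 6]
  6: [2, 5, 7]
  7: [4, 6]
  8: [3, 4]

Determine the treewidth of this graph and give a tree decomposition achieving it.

Treewidth 3.
One optimal decomposition is:
Bags: B1 = {0, 3, 4, 8}  B2 = {0, 3, 4, 5}  B3 = {0, 1, 4, 5}  B4 = {1, 4, 5, 7}  B5 = {1, 5, 6, 7}  B6 = {1, 2, 6, 7}
Tree: B1–B2, B2–B3, B3–B4, B4–B5, B5–B6

The largest bag has 4 vertices, giving width 3; this decomposition certifies tw(G) ≤ 3. For the lower bound: the 4 vertex sets {0,3,8}, {4}, {5}, {1,2,6,7} are disjoint, each induces a connected subgraph, and every pair is joined by at least one edge of G. Contracting each set to a single vertex therefore yields K_{4} as a minor, and since treewidth is minor-monotone, tw(G) ≥ tw(K_{4}) = 3. The upper and lower bounds meet at 3, so that is the treewidth.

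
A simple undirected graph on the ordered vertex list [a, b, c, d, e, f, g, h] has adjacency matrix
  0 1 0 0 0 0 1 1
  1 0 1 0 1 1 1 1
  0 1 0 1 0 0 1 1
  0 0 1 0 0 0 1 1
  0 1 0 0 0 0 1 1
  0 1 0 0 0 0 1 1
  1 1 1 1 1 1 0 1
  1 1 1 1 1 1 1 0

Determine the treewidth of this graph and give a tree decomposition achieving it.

Treewidth 3.
Bags: B1 = {b, f, g, h}  B2 = {a, b, g, h}  B3 = {b, e, g, h}  B4 = {b, c, g, h}  B5 = {c, d, g, h}
Tree: B1–B2, B2–B3, B1–B4, B4–B5

Every bag has size at most 4, so the width is 4 − 1 = 3 and tw(G) ≤ 3. For the lower bound, the 4 vertices {c, d, g, h} are pairwise adjacent, and any tree decomposition puts a clique entirely inside one bag — forcing width ≥ 3. Therefore the treewidth is 3.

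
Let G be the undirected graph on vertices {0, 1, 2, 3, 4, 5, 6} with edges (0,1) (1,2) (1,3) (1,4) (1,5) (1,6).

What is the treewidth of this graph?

1

A width-1 tree decomposition is:
Bags: B1 = {1, 3}  B2 = {1, 2}  B3 = {0, 1}  B4 = {1, 5}  B5 = {1, 4}  B6 = {1, 6}
Tree: B1–B2, B2–B3, B1–B4, B1–B5, B5–B6
The largest bag has 2 vertices, giving width 1; this decomposition certifies tw(G) ≤ 1. G has an edge, so its treewidth is at least 1. Hence tw(G) = 1 exactly.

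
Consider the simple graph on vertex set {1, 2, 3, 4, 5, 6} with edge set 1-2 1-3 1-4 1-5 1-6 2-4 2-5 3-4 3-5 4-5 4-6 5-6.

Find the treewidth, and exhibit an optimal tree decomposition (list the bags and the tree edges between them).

Treewidth 3.
One such decomposition:
Bags: B1 = {1, 3, 4, 5}  B2 = {1, 2, 4, 5}  B3 = {1, 4, 5, 6}
Tree: B1–B2, B1–B3

Every bag has size at most 4, so the width is 4 − 1 = 3 and tw(G) ≤ 3. For the lower bound, the 4 vertices {1, 2, 4, 5} are pairwise adjacent, and any tree decomposition puts a clique entirely inside one bag — forcing width ≥ 3. Hence tw(G) = 3 exactly.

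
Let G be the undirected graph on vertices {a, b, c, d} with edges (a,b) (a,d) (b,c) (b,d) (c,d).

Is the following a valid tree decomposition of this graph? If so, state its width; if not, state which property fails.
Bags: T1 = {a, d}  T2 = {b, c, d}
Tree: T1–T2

No — edge (b,a) lies in no bag.

A tree decomposition must satisfy three properties: every vertex lies in some bag; for every edge, both endpoints lie together in some bag; and for every vertex, the bags containing it form a connected subtree. Here edge (b,a) lies in no bag, so the decomposition is invalid.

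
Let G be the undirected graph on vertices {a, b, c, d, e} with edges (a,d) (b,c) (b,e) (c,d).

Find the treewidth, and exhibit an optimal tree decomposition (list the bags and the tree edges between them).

Treewidth 1.
Bags: B1 = {b, e}  B2 = {b, c}  B3 = {c, d}  B4 = {a, d}
Tree: B1–B2, B2–B3, B3–B4

Each bag holds 2 vertices, so the decomposition has width 1, which upper-bounds the treewidth. Since G has at least one edge (e.g. e–b), it is not an edgeless graph, so tw(G) ≥ 1. Therefore the treewidth is 1.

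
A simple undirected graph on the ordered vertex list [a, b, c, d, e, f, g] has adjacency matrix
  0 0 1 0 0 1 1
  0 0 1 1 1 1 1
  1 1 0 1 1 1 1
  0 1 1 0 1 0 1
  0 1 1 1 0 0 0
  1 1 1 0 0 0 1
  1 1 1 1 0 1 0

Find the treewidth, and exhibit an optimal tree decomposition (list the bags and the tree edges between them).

Treewidth 3.
Bags: B1 = {b, c, d, g}  B2 = {b, c, d, e}  B3 = {b, c, f, g}  B4 = {a, c, f, g}
Tree: B1–B2, B1–B3, B3–B4

Every bag has size at most 4, so the width is 4 − 1 = 3 and tw(G) ≤ 3. Conversely, {b, c, d, g} is a clique of size 4, and the vertices of any clique must share a bag in every tree decomposition; so some bag has ≥ 4 vertices and tw(G) ≥ 3. Therefore the treewidth is 3.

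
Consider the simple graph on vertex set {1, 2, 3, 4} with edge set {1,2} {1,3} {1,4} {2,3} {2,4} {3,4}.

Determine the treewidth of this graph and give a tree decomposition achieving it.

With just one bag of size 4, the width is 4 − 1 = 3, so tw(G) ≤ 3. For the lower bound, the 4 vertices {1, 2, 3, 4} are pairwise adjacent, and any tree decomposition puts a clique entirely inside one bag — forcing width ≥ 3. Therefore the treewidth is 3.

Treewidth 3.
One such decomposition:
Bags: B1 = {1, 2, 3, 4}
Tree: (single bag)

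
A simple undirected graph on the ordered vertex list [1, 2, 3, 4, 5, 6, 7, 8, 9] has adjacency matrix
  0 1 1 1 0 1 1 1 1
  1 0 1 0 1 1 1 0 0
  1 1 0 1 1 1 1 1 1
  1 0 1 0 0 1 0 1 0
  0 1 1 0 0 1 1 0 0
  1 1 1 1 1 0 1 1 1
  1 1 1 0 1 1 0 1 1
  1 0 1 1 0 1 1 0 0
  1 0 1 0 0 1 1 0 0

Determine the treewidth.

4

A width-4 tree decomposition is:
Bags: B1 = {2, 3, 5, 6, 7}  B2 = {1, 2, 3, 6, 7}  B3 = {1, 3, 6, 7, 8}  B4 = {1, 3, 4, 6, 8}  B5 = {1, 3, 6, 7, 9}
Tree: B1–B2, B2–B3, B3–B4, B3–B5
The largest bag has 5 vertices, giving width 4; this decomposition certifies tw(G) ≤ 4. On the other hand G contains the 5-clique {1, 3, 4, 6, 8}. A clique must lie in a single bag of any decomposition, so no decomposition can have width below 4. Therefore the treewidth is 4.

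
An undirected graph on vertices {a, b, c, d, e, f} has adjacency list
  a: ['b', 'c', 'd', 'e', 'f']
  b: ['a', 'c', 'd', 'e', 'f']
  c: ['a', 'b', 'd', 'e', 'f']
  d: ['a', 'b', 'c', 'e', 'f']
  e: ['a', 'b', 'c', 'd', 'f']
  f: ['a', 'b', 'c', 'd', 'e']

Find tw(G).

5

A width-5 tree decomposition is:
Bags: B1 = {a, b, c, d, e, f}
Tree: (single bag)
A single bag containing all 6 vertices is trivially a valid decomposition of width 5. On the other hand G contains the 6-clique {a, b, c, d, e, f}. A clique must lie in a single bag of any decomposition, so no decomposition can have width below 5. The upper and lower bounds meet at 5, so that is the treewidth.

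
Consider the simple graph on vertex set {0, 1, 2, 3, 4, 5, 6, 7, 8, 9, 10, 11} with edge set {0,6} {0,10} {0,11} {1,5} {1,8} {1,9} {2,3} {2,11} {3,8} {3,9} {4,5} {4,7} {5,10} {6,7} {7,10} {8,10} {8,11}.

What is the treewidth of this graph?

A width-3 tree decomposition is:
Bags: B1 = {4, 5, 6, 7}  B2 = {5, 6, 7, 10}  B3 = {0, 5, 6, 10}  B4 = {0, 1, 5, 10}  B5 = {0, 1, 8, 10}  B6 = {0, 1, 8, 11}  B7 = {1, 8, 9, 11}  B8 = {3, 8, 9, 11}  B9 = {2, 3, 9, 11}
Tree: B1–B2, B2–B3, B3–B4, B4–B5, B5–B6, B6–B7, B7–B8, B8–B9
Each bag holds 4 vertices, so the decomposition has width 3, which upper-bounds the treewidth. For the lower bound: the 4 vertex sets {4,6,7}, {5}, {10}, {0,1,8,11} are disjoint, each induces a connected subgraph, and every pair is joined by at least one edge of G. Contracting each set to a single vertex therefore yields K_{4} as a minor, and since treewidth is minor-monotone, tw(G) ≥ tw(K_{4}) = 3. Hence tw(G) = 3 exactly.

3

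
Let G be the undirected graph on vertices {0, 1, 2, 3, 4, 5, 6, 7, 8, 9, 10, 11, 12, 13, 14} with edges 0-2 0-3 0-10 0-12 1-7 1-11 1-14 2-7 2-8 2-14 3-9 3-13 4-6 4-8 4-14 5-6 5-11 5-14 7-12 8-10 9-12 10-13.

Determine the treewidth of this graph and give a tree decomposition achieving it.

Each bag holds 4 vertices, so the decomposition has width 3, which upper-bounds the treewidth. For the lower bound: the 4 vertex sets {5,6,11}, {4}, {14}, {1,2,7,8} are disjoint, each induces a connected subgraph, and every pair is joined by at least one edge of G. Contracting each set to a single vertex therefore yields K_{4} as a minor, and since treewidth is minor-monotone, tw(G) ≥ tw(K_{4}) = 3. The upper and lower bounds meet at 3, so that is the treewidth.

Treewidth 3.
One optimal decomposition is:
Bags: B1 = {4, 5, 6, 11}  B2 = {4, 5, 11, 14}  B3 = {1, 4, 11, 14}  B4 = {1, 4, 8, 14}  B5 = {1, 2, 8, 14}  B6 = {1, 2, 7, 8}  B7 = {2, 7, 8, 10}  B8 = {0, 2, 7, 10}  B9 = {0, 7, 10, 12}  B10 = {0, 10, 12, 13}  B11 = {0, 3, 12, 13}  B12 = {3, 9, 12, 13}
Tree: B1–B2, B2–B3, B3–B4, B4–B5, B5–B6, B6–B7, B7–B8, B8–B9, B9–B10, B10–B11, B11–B12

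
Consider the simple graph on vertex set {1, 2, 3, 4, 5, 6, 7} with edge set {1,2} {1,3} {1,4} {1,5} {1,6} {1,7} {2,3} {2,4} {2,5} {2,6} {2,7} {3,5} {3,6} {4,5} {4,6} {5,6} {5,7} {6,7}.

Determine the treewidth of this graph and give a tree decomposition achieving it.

Each bag holds 5 vertices, so the decomposition has width 4, which upper-bounds the treewidth. For the lower bound, the 5 vertices {1, 2, 3, 5, 6} are pairwise adjacent, and any tree decomposition puts a clique entirely inside one bag — forcing width ≥ 4. Combining the bounds, tw(G) = 4.

Treewidth 4.
One optimal decomposition is:
Bags: B1 = {1, 2, 3, 5, 6}  B2 = {1, 2, 5, 6, 7}  B3 = {1, 2, 4, 5, 6}
Tree: B1–B2, B2–B3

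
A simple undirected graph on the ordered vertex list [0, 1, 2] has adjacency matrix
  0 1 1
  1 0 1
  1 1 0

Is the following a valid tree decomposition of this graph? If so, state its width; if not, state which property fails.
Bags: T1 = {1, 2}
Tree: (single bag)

A tree decomposition must satisfy three properties: every vertex lies in some bag; for every edge, both endpoints lie together in some bag; and for every vertex, the bags containing it form a connected subtree. Here vertex 0 appears in no bag, so the decomposition is invalid.

No — vertex 0 appears in no bag.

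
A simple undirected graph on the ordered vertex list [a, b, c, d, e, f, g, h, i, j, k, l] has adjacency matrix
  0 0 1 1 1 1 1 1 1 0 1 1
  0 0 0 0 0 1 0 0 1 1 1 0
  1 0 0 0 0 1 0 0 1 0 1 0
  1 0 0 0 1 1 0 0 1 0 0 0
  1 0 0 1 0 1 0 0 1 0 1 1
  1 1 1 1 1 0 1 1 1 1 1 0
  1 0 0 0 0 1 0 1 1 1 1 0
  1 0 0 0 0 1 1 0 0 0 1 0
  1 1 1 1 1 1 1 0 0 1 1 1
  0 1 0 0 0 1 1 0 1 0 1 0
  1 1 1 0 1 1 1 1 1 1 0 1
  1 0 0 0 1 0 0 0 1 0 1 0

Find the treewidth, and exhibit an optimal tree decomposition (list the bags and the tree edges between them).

Each bag holds 5 vertices, so the decomposition has width 4, which upper-bounds the treewidth. For the lower bound, the 5 vertices {a, d, e, f, i} are pairwise adjacent, and any tree decomposition puts a clique entirely inside one bag — forcing width ≥ 4. Therefore the treewidth is 4.

Treewidth 4.
One such decomposition:
Bags: B1 = {a, f, g, i, k}  B2 = {a, e, f, i, k}  B3 = {f, g, i, j, k}  B4 = {a, c, f, i, k}  B5 = {a, e, i, k, l}  B6 = {a, f, g, h, k}  B7 = {a, d, e, f, i}  B8 = {b, f, i, j, k}
Tree: B1–B2, B1–B3, B2–B4, B2–B5, B1–B6, B2–B7, B3–B8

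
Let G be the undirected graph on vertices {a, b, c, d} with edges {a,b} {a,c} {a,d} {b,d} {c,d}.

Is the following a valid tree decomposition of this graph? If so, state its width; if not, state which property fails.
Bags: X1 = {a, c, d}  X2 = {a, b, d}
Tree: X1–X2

Vertex coverage: the bags together contain {a, b, c, d}, the full vertex set. Edge coverage: each edge of G has both endpoints in at least one bag. Running intersection: for every vertex, the bags containing it form a connected subtree. All three properties hold, so this is a valid tree decomposition of width max|bag| − 1 = 2, and hence tw(G) ≤ 2.

Yes; width 2.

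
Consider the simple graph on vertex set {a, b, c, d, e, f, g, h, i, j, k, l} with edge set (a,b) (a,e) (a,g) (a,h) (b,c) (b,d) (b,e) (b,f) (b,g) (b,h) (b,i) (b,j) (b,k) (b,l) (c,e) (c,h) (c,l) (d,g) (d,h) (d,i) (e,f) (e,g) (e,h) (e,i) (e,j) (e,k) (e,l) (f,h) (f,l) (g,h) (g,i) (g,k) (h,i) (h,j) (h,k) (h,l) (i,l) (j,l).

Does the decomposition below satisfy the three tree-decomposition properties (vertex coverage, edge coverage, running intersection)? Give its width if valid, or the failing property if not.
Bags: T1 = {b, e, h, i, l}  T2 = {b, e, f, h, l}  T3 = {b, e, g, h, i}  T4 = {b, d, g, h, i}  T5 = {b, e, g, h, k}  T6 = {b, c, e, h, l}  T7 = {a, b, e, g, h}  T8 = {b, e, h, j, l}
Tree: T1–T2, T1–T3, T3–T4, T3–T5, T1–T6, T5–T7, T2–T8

Yes; width 4.

Checking the three conditions: (i) the bags cover all of {a, b, c, d, e, f, g, h, i, j, k, l}; (ii) for each edge, some bag contains both endpoints; (iii) the bags containing any fixed vertex form a subtree. All hold, so the decomposition is valid with width 5 − 1 = 4.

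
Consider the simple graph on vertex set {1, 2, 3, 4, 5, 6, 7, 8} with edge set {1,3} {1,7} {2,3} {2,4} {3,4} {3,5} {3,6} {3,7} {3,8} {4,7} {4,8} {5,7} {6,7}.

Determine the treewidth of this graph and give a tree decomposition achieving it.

The largest bag has 3 vertices, giving width 2; this decomposition certifies tw(G) ≤ 2. Conversely, {3, 4, 8} is a clique of size 3, and the vertices of any clique must share a bag in every tree decomposition; so some bag has ≥ 3 vertices and tw(G) ≥ 2. The upper and lower bounds meet at 2, so that is the treewidth.

Treewidth 2.
One optimal decomposition is:
Bags: B1 = {3, 5, 7}  B2 = {1, 3, 7}  B3 = {3, 6, 7}  B4 = {3, 4, 7}  B5 = {2, 3, 4}  B6 = {3, 4, 8}
Tree: B1–B2, B1–B3, B1–B4, B4–B5, B5–B6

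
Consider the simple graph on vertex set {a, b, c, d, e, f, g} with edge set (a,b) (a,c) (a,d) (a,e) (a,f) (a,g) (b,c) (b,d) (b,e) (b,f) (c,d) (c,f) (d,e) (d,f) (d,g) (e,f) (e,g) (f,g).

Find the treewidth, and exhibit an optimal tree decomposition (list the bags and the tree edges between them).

The largest bag has 5 vertices, giving width 4; this decomposition certifies tw(G) ≤ 4. Conversely, {a, d, e, f, g} is a clique of size 5, and the vertices of any clique must share a bag in every tree decomposition; so some bag has ≥ 5 vertices and tw(G) ≥ 4. Hence tw(G) = 4 exactly.

Treewidth 4.
Bags: B1 = {a, b, c, d, f}  B2 = {a, b, d, e, f}  B3 = {a, d, e, f, g}
Tree: B1–B2, B2–B3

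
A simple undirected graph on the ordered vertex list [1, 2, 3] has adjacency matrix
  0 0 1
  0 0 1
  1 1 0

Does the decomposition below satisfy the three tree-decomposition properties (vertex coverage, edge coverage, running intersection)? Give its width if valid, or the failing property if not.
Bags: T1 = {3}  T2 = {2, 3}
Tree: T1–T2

No — vertex 1 appears in no bag.

A tree decomposition must satisfy three properties: every vertex lies in some bag; for every edge, both endpoints lie together in some bag; and for every vertex, the bags containing it form a connected subtree. Here vertex 1 appears in no bag, so the decomposition is invalid.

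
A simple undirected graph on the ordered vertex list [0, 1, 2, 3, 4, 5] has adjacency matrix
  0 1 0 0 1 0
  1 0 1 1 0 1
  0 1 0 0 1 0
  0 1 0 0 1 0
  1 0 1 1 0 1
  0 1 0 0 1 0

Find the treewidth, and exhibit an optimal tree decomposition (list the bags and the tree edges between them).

Every bag has size at most 3, so the width is 3 − 1 = 2 and tw(G) ≤ 2. The edges 4–0–1–3–4 form a cycle, so G is not a tree and its treewidth is at least 2. Hence tw(G) = 2 exactly.

Treewidth 2.
One such decomposition:
Bags: B1 = {0, 1, 4}  B2 = {1, 3, 4}  B3 = {1, 2, 4}  B4 = {1, 4, 5}
Tree: B1–B2, B2–B3, B3–B4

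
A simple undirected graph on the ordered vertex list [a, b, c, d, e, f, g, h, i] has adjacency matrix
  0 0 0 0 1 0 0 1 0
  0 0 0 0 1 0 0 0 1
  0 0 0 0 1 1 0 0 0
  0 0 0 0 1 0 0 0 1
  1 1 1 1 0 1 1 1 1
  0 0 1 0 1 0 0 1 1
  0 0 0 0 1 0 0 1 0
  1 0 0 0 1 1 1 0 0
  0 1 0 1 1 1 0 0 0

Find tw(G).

2

A width-2 tree decomposition is:
Bags: B1 = {b, e, i}  B2 = {e, f, i}  B3 = {d, e, i}  B4 = {e, f, h}  B5 = {c, e, f}  B6 = {a, e, h}  B7 = {e, g, h}
Tree: B1–B2, B1–B3, B2–B4, B4–B5, B4–B6, B4–B7
Every bag has size at most 3, so the width is 3 − 1 = 2 and tw(G) ≤ 2. On the other hand G contains the 3-clique {d, e, i}. A clique must lie in a single bag of any decomposition, so no decomposition can have width below 2. The upper and lower bounds meet at 2, so that is the treewidth.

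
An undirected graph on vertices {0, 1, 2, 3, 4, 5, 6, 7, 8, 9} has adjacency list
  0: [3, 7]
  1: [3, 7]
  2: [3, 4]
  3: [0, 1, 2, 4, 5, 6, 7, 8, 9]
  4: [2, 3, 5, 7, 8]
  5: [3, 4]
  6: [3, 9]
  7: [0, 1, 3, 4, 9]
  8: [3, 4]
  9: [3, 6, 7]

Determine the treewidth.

A width-2 tree decomposition is:
Bags: B1 = {3, 4, 8}  B2 = {3, 4, 7}  B3 = {3, 7, 9}  B4 = {1, 3, 7}  B5 = {3, 6, 9}  B6 = {0, 3, 7}  B7 = {2, 3, 4}  B8 = {3, 4, 5}
Tree: B1–B2, B2–B3, B3–B4, B3–B5, B4–B6, B2–B7, B2–B8
The largest bag has 3 vertices, giving width 2; this decomposition certifies tw(G) ≤ 2. On the other hand G contains the 3-clique {0, 3, 7}. A clique must lie in a single bag of any decomposition, so no decomposition can have width below 2. The upper and lower bounds meet at 2, so that is the treewidth.

2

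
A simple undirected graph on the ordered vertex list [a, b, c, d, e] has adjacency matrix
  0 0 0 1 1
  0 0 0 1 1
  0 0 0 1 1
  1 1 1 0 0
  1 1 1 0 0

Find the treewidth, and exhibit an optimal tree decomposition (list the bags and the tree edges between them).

The largest bag has 3 vertices, giving width 2; this decomposition certifies tw(G) ≤ 2. Since a–e–b–d–a is a cycle in G, G is not acyclic. Forests are exactly the graphs of treewidth ≤ 1, so tw(G) ≥ 2. The upper and lower bounds meet at 2, so that is the treewidth.

Treewidth 2.
One such decomposition:
Bags: B1 = {a, d, e}  B2 = {b, d, e}  B3 = {c, d, e}
Tree: B1–B2, B2–B3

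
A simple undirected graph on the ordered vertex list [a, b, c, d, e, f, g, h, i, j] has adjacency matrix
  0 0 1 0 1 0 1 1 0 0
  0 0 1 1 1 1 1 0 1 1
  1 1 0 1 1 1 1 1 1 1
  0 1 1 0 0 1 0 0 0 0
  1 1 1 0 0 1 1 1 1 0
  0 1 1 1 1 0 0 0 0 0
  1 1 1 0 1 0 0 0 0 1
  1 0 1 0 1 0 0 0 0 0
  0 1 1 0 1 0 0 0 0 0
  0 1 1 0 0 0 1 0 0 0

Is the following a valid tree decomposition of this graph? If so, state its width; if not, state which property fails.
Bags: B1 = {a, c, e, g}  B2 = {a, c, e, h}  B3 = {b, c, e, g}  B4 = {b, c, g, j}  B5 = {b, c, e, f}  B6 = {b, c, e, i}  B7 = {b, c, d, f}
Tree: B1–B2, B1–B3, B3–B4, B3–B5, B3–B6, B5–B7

Yes; width 3.

Vertex coverage: the bags together contain {a, b, c, d, e, f, g, h, i, j}, the full vertex set. Edge coverage: each edge of G has both endpoints in at least one bag. Running intersection: for every vertex, the bags containing it form a connected subtree. All three properties hold, so this is a valid tree decomposition of width max|bag| − 1 = 3, and hence tw(G) ≤ 3.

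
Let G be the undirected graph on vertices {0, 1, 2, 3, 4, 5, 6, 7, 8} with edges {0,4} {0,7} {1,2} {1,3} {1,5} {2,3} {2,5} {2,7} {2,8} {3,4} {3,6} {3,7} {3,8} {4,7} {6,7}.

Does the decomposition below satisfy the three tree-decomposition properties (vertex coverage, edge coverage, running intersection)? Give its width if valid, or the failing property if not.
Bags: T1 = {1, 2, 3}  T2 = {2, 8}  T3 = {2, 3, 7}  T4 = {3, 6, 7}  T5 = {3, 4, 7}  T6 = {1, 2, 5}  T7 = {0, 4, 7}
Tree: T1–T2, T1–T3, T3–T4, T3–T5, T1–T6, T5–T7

A tree decomposition must satisfy three properties: every vertex lies in some bag; for every edge, both endpoints lie together in some bag; and for every vertex, the bags containing it form a connected subtree. Here edge (3,8) lies in no bag, so the decomposition is invalid.

No — edge (3,8) lies in no bag.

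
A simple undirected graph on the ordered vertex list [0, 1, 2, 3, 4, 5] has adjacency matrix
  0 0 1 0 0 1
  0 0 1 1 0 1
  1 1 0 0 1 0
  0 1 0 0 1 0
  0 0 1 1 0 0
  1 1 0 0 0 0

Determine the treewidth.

2

A width-2 tree decomposition is:
Bags: B1 = {2, 3, 4}  B2 = {1, 2, 3}  B3 = {0, 1, 2}  B4 = {0, 1, 5}
Tree: B1–B2, B2–B3, B3–B4
Every bag has size at most 3, so the width is 3 − 1 = 2 and tw(G) ≤ 2. The edges 4–3–1–2–4 form a cycle, so G is not a tree and its treewidth is at least 2. The upper and lower bounds meet at 2, so that is the treewidth.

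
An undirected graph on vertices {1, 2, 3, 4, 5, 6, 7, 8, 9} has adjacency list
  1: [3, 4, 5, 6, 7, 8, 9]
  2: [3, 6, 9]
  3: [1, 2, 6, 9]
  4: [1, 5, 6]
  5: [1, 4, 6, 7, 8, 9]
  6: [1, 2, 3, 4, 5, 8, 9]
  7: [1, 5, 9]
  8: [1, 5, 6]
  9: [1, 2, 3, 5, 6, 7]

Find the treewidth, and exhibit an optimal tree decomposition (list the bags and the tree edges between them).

Treewidth 3.
One such decomposition:
Bags: B1 = {1, 5, 6, 8}  B2 = {1, 5, 6, 9}  B3 = {1, 5, 7, 9}  B4 = {1, 4, 5, 6}  B5 = {1, 3, 6, 9}  B6 = {2, 3, 6, 9}
Tree: B1–B2, B2–B3, B1–B4, B2–B5, B5–B6

Every bag has size at most 4, so the width is 4 − 1 = 3 and tw(G) ≤ 3. On the other hand G contains the 4-clique {1, 3, 6, 9}. A clique must lie in a single bag of any decomposition, so no decomposition can have width below 3. The upper and lower bounds meet at 3, so that is the treewidth.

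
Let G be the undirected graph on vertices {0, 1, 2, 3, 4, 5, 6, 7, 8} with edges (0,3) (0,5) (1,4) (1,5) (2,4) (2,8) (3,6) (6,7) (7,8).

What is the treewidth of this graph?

A width-2 tree decomposition is:
Bags: B1 = {2, 4, 8}  B2 = {4, 7, 8}  B3 = {4, 6, 7}  B4 = {3, 4, 6}  B5 = {0, 3, 4}  B6 = {0, 4, 5}  B7 = {1, 4, 5}
Tree: B1–B2, B2–B3, B3–B4, B4–B5, B5–B6, B6–B7
Each bag holds 3 vertices, so the decomposition has width 2, which upper-bounds the treewidth. Since 4–2–8–7–6–3–0–5–1–4 is a cycle in G, G is not acyclic. Forests are exactly the graphs of treewidth ≤ 1, so tw(G) ≥ 2. The upper and lower bounds meet at 2, so that is the treewidth.

2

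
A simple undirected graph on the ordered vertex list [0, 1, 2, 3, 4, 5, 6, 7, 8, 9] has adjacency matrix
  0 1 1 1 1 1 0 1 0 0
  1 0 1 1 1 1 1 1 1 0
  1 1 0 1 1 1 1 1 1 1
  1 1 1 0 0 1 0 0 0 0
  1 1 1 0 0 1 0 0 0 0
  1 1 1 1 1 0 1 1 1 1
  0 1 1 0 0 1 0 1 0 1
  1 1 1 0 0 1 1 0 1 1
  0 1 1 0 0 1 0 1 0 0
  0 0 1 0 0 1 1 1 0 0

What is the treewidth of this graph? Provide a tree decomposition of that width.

Every bag has size at most 5, so the width is 5 − 1 = 4 and tw(G) ≤ 4. Conversely, {0, 1, 2, 3, 5} is a clique of size 5, and the vertices of any clique must share a bag in every tree decomposition; so some bag has ≥ 5 vertices and tw(G) ≥ 4. The upper and lower bounds meet at 4, so that is the treewidth.

Treewidth 4.
One such decomposition:
Bags: B1 = {0, 1, 2, 5, 7}  B2 = {0, 1, 2, 4, 5}  B3 = {1, 2, 5, 6, 7}  B4 = {0, 1, 2, 3, 5}  B5 = {2, 5, 6, 7, 9}  B6 = {1, 2, 5, 7, 8}
Tree: B1–B2, B1–B3, B1–B4, B3–B5, B3–B6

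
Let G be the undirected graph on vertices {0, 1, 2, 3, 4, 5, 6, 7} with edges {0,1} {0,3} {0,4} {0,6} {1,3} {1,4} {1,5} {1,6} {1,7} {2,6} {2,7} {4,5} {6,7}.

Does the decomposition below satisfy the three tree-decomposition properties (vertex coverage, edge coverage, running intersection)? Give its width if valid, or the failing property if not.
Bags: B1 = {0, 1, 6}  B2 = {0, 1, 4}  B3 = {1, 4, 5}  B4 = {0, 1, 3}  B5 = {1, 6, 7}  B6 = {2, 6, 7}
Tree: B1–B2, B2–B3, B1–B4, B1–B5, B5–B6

Yes; width 2.

Every vertex of G appears in some bag (union = {0, 1, 2, 3, 4, 5, 6, 7}); every edge is covered by a bag; and for each vertex v the set of bags containing v is connected in the bag tree. The decomposition is therefore valid. The largest bag has 3 vertices, so the width is 2.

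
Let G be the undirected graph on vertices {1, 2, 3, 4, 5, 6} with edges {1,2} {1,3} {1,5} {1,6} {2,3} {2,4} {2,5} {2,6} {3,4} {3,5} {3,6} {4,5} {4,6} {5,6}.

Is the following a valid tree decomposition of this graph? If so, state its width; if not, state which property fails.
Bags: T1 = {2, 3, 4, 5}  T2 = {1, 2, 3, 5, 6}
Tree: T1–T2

A tree decomposition must satisfy three properties: every vertex lies in some bag; for every edge, both endpoints lie together in some bag; and for every vertex, the bags containing it form a connected subtree. Here edge (6,4) lies in no bag, so the decomposition is invalid.

No — edge (6,4) lies in no bag.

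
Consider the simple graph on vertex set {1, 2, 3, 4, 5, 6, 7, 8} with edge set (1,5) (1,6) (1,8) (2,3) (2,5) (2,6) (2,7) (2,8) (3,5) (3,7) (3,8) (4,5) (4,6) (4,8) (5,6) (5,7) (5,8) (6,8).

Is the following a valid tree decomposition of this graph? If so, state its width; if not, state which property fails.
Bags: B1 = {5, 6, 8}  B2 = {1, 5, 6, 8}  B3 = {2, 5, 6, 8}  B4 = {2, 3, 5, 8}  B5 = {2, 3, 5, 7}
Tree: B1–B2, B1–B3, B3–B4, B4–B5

A tree decomposition must satisfy three properties: every vertex lies in some bag; for every edge, both endpoints lie together in some bag; and for every vertex, the bags containing it form a connected subtree. Here vertex 4 appears in no bag, so the decomposition is invalid.

No — vertex 4 appears in no bag.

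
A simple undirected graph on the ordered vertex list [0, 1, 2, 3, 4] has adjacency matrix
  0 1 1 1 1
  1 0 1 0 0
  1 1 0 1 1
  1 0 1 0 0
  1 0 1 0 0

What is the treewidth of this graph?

2

A width-2 tree decomposition is:
Bags: B1 = {0, 1, 2}  B2 = {0, 2, 3}  B3 = {0, 2, 4}
Tree: B1–B2, B1–B3
Every bag has size at most 3, so the width is 3 − 1 = 2 and tw(G) ≤ 2. For the lower bound, the 3 vertices {0, 1, 2} are pairwise adjacent, and any tree decomposition puts a clique entirely inside one bag — forcing width ≥ 2. The upper and lower bounds meet at 2, so that is the treewidth.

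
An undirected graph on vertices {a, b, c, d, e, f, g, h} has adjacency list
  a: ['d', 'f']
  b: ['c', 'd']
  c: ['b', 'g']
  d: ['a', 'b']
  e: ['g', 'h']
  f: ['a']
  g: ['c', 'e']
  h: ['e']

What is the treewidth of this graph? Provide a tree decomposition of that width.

Each bag holds 2 vertices, so the decomposition has width 1, which upper-bounds the treewidth. Since G has at least one edge (e.g. h–e), it is not an edgeless graph, so tw(G) ≥ 1. The upper and lower bounds meet at 1, so that is the treewidth.

Treewidth 1.
One such decomposition:
Bags: B1 = {e, h}  B2 = {e, g}  B3 = {c, g}  B4 = {b, c}  B5 = {b, d}  B6 = {a, d}  B7 = {a, f}
Tree: B1–B2, B2–B3, B3–B4, B4–B5, B5–B6, B6–B7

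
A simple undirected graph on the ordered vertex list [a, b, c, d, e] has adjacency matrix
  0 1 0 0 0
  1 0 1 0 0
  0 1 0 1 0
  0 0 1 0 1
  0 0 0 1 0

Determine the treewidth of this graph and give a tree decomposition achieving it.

The largest bag has 2 vertices, giving width 1; this decomposition certifies tw(G) ≤ 1. Since G has at least one edge (e.g. a–b), it is not an edgeless graph, so tw(G) ≥ 1. Hence tw(G) = 1 exactly.

Treewidth 1.
One optimal decomposition is:
Bags: B1 = {a, b}  B2 = {b, c}  B3 = {c, d}  B4 = {d, e}
Tree: B1–B2, B2–B3, B3–B4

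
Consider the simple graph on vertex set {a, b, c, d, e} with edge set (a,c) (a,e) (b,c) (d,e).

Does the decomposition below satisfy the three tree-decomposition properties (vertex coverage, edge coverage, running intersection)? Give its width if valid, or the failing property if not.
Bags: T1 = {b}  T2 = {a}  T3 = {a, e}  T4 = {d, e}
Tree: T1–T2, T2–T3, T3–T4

No — vertex c appears in no bag.

A tree decomposition must satisfy three properties: every vertex lies in some bag; for every edge, both endpoints lie together in some bag; and for every vertex, the bags containing it form a connected subtree. Here vertex c appears in no bag, so the decomposition is invalid.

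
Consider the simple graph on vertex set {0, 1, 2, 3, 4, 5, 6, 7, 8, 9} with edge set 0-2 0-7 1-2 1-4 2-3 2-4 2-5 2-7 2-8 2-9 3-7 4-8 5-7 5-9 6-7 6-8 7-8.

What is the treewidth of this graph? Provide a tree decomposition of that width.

Each bag holds 3 vertices, so the decomposition has width 2, which upper-bounds the treewidth. Conversely, {1, 2, 4} is a clique of size 3, and the vertices of any clique must share a bag in every tree decomposition; so some bag has ≥ 3 vertices and tw(G) ≥ 2. Therefore the treewidth is 2.

Treewidth 2.
Bags: B1 = {2, 7, 8}  B2 = {2, 5, 7}  B3 = {6, 7, 8}  B4 = {2, 5, 9}  B5 = {2, 4, 8}  B6 = {1, 2, 4}  B7 = {0, 2, 7}  B8 = {2, 3, 7}
Tree: B1–B2, B1–B3, B2–B4, B1–B5, B5–B6, B2–B7, B7–B8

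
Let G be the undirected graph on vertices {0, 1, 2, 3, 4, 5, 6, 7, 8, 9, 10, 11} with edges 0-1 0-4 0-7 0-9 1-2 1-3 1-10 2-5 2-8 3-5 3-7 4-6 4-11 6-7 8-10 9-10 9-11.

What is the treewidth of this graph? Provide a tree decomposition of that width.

Treewidth 3.
One such decomposition:
Bags: B1 = {2, 5, 8, 10}  B2 = {1, 2, 5, 10}  B3 = {1, 3, 5, 10}  B4 = {1, 3, 9, 10}  B5 = {0, 1, 3, 9}  B6 = {0, 3, 7, 9}  B7 = {0, 7, 9, 11}  B8 = {0, 4, 7, 11}  B9 = {4, 6, 7, 11}
Tree: B1–B2, B2–B3, B3–B4, B4–B5, B5–B6, B6–B7, B7–B8, B8–B9

Every bag has size at most 4, so the width is 4 − 1 = 3 and tw(G) ≤ 3. For the lower bound: the 4 vertex sets {2,5,8}, {10}, {1}, {0,3,7,9} are disjoint, each induces a connected subgraph, and every pair is joined by at least one edge of G. Contracting each set to a single vertex therefore yields K_{4} as a minor, and since treewidth is minor-monotone, tw(G) ≥ tw(K_{4}) = 3. The upper and lower bounds meet at 3, so that is the treewidth.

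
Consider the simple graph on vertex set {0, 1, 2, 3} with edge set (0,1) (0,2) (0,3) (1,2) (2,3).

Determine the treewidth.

A width-2 tree decomposition is:
Bags: B1 = {0, 2, 3}  B2 = {0, 1, 2}
Tree: B1–B2
Each bag holds 3 vertices, so the decomposition has width 2, which upper-bounds the treewidth. Conversely, {0, 1, 2} is a clique of size 3, and the vertices of any clique must share a bag in every tree decomposition; so some bag has ≥ 3 vertices and tw(G) ≥ 2. Combining the bounds, tw(G) = 2.

2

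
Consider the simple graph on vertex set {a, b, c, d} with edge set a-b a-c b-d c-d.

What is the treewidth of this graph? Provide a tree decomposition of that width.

The largest bag has 3 vertices, giving width 2; this decomposition certifies tw(G) ≤ 2. For the lower bound, G contains the cycle a–c–d–b–a, so G is not a forest; only forests have treewidth ≤ 1, hence tw(G) ≥ 2. Hence tw(G) = 2 exactly.

Treewidth 2.
Bags: B1 = {a, c, d}  B2 = {a, b, d}
Tree: B1–B2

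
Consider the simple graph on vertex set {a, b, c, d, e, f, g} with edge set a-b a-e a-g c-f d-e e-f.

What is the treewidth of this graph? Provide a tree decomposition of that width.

Treewidth 1.
One optimal decomposition is:
Bags: B1 = {a, e}  B2 = {d, e}  B3 = {e, f}  B4 = {a, g}  B5 = {a, b}  B6 = {c, f}
Tree: B1–B2, B2–B3, B1–B4, B1–B5, B3–B6

Every bag has size at most 2, so the width is 2 − 1 = 1 and tw(G) ≤ 1. Since G has at least one edge (e.g. e–a), it is not an edgeless graph, so tw(G) ≥ 1. Hence tw(G) = 1 exactly.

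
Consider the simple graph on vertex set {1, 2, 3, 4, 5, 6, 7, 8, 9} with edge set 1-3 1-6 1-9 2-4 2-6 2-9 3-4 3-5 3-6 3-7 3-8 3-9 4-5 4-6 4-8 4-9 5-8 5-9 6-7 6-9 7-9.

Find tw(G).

A width-3 tree decomposition is:
Bags: B1 = {3, 4, 6, 9}  B2 = {3, 4, 5, 9}  B3 = {3, 6, 7, 9}  B4 = {1, 3, 6, 9}  B5 = {2, 4, 6, 9}  B6 = {3, 4, 5, 8}
Tree: B1–B2, B1–B3, B3–B4, B1–B5, B2–B6
The largest bag has 4 vertices, giving width 3; this decomposition certifies tw(G) ≤ 3. Conversely, {2, 4, 6, 9} is a clique of size 4, and the vertices of any clique must share a bag in every tree decomposition; so some bag has ≥ 4 vertices and tw(G) ≥ 3. Combining the bounds, tw(G) = 3.

3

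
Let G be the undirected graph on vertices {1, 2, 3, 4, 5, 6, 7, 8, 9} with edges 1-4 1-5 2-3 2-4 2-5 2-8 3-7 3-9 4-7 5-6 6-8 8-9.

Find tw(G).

3

A width-3 tree decomposition is:
Bags: B1 = {3, 6, 8, 9}  B2 = {2, 3, 6, 8}  B3 = {2, 3, 5, 6}  B4 = {2, 3, 5, 7}  B5 = {2, 4, 5, 7}  B6 = {1, 4, 5, 7}
Tree: B1–B2, B2–B3, B3–B4, B4–B5, B5–B6
The largest bag has 4 vertices, giving width 3; this decomposition certifies tw(G) ≤ 3. For the lower bound: the 4 vertex sets {6,8,9}, {3}, {2}, {1,4,5,7} are disjoint, each induces a connected subgraph, and every pair is joined by at least one edge of G. Contracting each set to a single vertex therefore yields K_{4} as a minor, and since treewidth is minor-monotone, tw(G) ≥ tw(K_{4}) = 3. Combining the bounds, tw(G) = 3.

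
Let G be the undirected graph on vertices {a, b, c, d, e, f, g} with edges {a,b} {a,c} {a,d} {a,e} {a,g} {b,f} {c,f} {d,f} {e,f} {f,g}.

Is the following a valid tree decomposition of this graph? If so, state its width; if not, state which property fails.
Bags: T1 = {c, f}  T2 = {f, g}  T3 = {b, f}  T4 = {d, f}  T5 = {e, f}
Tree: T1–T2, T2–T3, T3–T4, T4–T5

A tree decomposition must satisfy three properties: every vertex lies in some bag; for every edge, both endpoints lie together in some bag; and for every vertex, the bags containing it form a connected subtree. Here vertex a appears in no bag, so the decomposition is invalid.

No — vertex a appears in no bag.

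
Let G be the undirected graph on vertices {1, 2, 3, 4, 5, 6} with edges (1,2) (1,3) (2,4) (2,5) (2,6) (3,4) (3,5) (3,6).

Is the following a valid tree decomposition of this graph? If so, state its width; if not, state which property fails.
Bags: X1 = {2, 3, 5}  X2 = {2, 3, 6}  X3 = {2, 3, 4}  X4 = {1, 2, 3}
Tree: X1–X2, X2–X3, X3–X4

Yes; width 2.

Checking the three conditions: (i) the bags cover all of {1, 2, 3, 4, 5, 6}; (ii) for each edge, some bag contains both endpoints; (iii) the bags containing any fixed vertex form a subtree. All hold, so the decomposition is valid with width 3 − 1 = 2.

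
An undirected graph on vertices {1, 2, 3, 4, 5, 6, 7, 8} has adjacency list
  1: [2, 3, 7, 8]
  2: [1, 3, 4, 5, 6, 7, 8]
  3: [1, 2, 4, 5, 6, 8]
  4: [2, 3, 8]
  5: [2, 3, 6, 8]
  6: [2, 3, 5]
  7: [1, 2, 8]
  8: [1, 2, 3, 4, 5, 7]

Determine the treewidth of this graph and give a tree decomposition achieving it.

Treewidth 3.
One such decomposition:
Bags: B1 = {1, 2, 3, 8}  B2 = {2, 3, 5, 8}  B3 = {2, 3, 5, 6}  B4 = {1, 2, 7, 8}  B5 = {2, 3, 4, 8}
Tree: B1–B2, B2–B3, B1–B4, B1–B5

Every bag has size at most 4, so the width is 4 − 1 = 3 and tw(G) ≤ 3. For the lower bound, the 4 vertices {1, 2, 3, 8} are pairwise adjacent, and any tree decomposition puts a clique entirely inside one bag — forcing width ≥ 3. Combining the bounds, tw(G) = 3.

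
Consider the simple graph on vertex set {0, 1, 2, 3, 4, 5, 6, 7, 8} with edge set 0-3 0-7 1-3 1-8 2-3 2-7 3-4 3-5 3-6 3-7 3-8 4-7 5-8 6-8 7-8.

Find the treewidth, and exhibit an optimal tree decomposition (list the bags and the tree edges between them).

Every bag has size at most 3, so the width is 3 − 1 = 2 and tw(G) ≤ 2. For the lower bound, the 3 vertices {1, 3, 8} are pairwise adjacent, and any tree decomposition puts a clique entirely inside one bag — forcing width ≥ 2. The upper and lower bounds meet at 2, so that is the treewidth.

Treewidth 2.
Bags: B1 = {3, 7, 8}  B2 = {3, 5, 8}  B3 = {2, 3, 7}  B4 = {3, 4, 7}  B5 = {3, 6, 8}  B6 = {0, 3, 7}  B7 = {1, 3, 8}
Tree: B1–B2, B1–B3, B3–B4, B1–B5, B3–B6, B2–B7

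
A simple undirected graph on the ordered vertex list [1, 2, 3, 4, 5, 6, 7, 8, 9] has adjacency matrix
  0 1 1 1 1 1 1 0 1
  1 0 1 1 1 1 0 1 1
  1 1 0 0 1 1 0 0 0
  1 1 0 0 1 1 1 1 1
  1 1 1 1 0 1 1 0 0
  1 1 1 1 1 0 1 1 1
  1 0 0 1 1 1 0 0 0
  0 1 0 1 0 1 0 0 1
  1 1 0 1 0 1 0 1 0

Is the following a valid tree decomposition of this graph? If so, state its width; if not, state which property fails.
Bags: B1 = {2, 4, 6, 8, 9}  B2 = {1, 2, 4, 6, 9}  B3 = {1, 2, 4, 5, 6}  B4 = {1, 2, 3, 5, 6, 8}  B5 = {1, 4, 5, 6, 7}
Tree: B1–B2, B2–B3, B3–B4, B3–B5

A tree decomposition must satisfy three properties: every vertex lies in some bag; for every edge, both endpoints lie together in some bag; and for every vertex, the bags containing it form a connected subtree. Here bags containing vertex 8 are not connected in the tree, so the decomposition is invalid.

No — bags containing vertex 8 are not connected in the tree.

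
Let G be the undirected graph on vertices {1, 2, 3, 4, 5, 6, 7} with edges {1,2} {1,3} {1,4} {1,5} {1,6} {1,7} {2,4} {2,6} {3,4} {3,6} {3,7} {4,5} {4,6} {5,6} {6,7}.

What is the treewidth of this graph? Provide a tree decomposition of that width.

Treewidth 3.
One such decomposition:
Bags: B1 = {1, 4, 5, 6}  B2 = {1, 3, 4, 6}  B3 = {1, 3, 6, 7}  B4 = {1, 2, 4, 6}
Tree: B1–B2, B2–B3, B2–B4

Every bag has size at most 4, so the width is 4 − 1 = 3 and tw(G) ≤ 3. On the other hand G contains the 4-clique {1, 2, 4, 6}. A clique must lie in a single bag of any decomposition, so no decomposition can have width below 3. Combining the bounds, tw(G) = 3.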